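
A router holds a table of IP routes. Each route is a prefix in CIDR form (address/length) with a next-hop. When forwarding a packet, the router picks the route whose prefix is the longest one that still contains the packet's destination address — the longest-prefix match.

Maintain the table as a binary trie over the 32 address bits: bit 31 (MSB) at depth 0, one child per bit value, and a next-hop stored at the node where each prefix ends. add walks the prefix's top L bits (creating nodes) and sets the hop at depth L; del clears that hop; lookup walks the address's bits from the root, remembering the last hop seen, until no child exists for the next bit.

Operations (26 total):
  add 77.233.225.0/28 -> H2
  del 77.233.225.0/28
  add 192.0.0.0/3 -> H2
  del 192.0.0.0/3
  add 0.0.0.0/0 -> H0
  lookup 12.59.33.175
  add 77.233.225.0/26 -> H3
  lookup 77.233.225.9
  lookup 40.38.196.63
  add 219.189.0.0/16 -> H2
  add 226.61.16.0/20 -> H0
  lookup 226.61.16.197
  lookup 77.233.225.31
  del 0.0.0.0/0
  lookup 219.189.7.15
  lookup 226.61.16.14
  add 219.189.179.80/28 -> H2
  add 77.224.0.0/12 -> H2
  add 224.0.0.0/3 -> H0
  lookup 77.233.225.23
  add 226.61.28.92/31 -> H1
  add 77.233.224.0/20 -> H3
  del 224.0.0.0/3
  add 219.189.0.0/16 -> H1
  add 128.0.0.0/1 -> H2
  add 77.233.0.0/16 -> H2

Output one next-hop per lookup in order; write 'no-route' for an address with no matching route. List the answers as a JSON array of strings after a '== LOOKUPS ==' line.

Apply in order:
  + 77.233.225.0/28 (H2) depth=28
  del 77.233.225.0/28 (clear depth 28)
  + 192.0.0.0/3 (H2) depth=3
  del 192.0.0.0/3 (clear depth 3)
  + 0.0.0.0/0 (H0) depth=0
  lookup 12.59.33.175: bits 0 walk d0:H0→d1:- -> H0
  + 77.233.225.0/26 (H3) depth=26
  lookup 77.233.225.9: bits 0100110111101001111000010000 walk d0:H0→d1:-→d2:-→d3:-→d4:-→d5:-→d6:-→d7:-→d8:-→d9:-→d10:-→d11:-→d12:-→d13:-→d14:-→d15:-→d16:-→d17:-→d18:-→d19:-→d20:-→d21:-→d22:-→d23:-→d24:-→d25:-→d26:H3→d27:-→d28:- -> H3
  lookup 40.38.196.63: bits 0 walk d0:H0→d1:- -> H0
  + 219.189.0.0/16 (H2) depth=16
  + 226.61.16.0/20 (H0) depth=20
  lookup 226.61.16.197: bits 11100010001111010001 walk d0:H0→d1:-→d2:-→d3:-→d4:-→d5:-→d6:-→d7:-→d8:-→d9:-→d10:-→d11:-→d12:-→d13:-→d14:-→d15:-→d16:-→d17:-→d18:-→d19:-→d20:H0 -> H0
  lookup 77.233.225.31: bits 010011011110100111100001000 walk d0:H0→d1:-→d2:-→d3:-→d4:-→d5:-→d6:-→d7:-→d8:-→d9:-→d10:-→d11:-→d12:-→d13:-→d14:-→d15:-→d16:-→d17:-→d18:-→d19:-→d20:-→d21:-→d22:-→d23:-→d24:-→d25:-→d26:H3→d27:- -> H3
  del 0.0.0.0/0 (clear depth 0)
  lookup 219.189.7.15: bits 1101101110111101 walk d0:-→d1:-→d2:-→d3:-→d4:-→d5:-→d6:-→d7:-→d8:-→d9:-→d10:-→d11:-→d12:-→d13:-→d14:-→d15:-→d16:H2 -> H2
  lookup 226.61.16.14: bits 11100010001111010001 walk d0:-→d1:-→d2:-→d3:-→d4:-→d5:-→d6:-→d7:-→d8:-→d9:-→d10:-→d11:-→d12:-→d13:-→d14:-→d15:-→d16:-→d17:-→d18:-→d19:-→d20:H0 -> H0
  + 219.189.179.80/28 (H2) depth=28
  + 77.224.0.0/12 (H2) depth=12
  + 224.0.0.0/3 (H0) depth=3
  lookup 77.233.225.23: bits 010011011110100111100001000 walk d0:-→d1:-→d2:-→d3:-→d4:-→d5:-→d6:-→d7:-→d8:-→d9:-→d10:-→d11:-→d12:H2→d13:-→d14:-→d15:-→d16:-→d17:-→d18:-→d19:-→d20:-→d21:-→d22:-→d23:-→d24:-→d25:-→d26:H3→d27:- -> H3
  + 226.61.28.92/31 (H1) depth=31
  + 77.233.224.0/20 (H3) depth=20
  del 224.0.0.0/3 (clear depth 3)
  + 219.189.0.0/16 (H1) depth=16
  + 128.0.0.0/1 (H2) depth=1
  + 77.233.0.0/16 (H2) depth=16

== LOOKUPS ==
["H0","H3","H0","H0","H3","H2","H0","H3"]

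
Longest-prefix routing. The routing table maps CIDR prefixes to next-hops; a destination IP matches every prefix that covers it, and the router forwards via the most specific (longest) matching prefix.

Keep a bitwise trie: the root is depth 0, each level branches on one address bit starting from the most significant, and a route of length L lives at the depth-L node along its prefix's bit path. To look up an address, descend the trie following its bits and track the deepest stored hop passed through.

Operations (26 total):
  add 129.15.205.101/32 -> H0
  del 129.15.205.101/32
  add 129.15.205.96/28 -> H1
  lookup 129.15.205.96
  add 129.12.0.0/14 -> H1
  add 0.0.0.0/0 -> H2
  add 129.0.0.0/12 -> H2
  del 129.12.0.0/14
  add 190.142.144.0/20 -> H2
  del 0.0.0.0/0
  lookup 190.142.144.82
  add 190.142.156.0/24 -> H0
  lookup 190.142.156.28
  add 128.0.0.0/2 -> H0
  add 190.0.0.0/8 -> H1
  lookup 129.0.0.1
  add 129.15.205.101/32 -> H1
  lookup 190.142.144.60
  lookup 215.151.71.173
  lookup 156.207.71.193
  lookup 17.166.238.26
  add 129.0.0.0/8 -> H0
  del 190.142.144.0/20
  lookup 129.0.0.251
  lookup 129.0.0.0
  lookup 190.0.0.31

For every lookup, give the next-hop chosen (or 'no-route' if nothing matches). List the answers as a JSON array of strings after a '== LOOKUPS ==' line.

Trace:
  add 129.15.205.101/32 -> H0 at depth 32
  del 129.15.205.101/32 (clear depth 32)
  add 129.15.205.96/28 -> H1 at depth 28
  Q 129.15.205.96: descend 10000001000011111100110101100 ; hops seen [H1] ; pick H1
  add 129.12.0.0/14 -> H1 at depth 14
  add 0.0.0.0/0 -> H2 at depth 0
  add 129.0.0.0/12 -> H2 at depth 12
  del 129.12.0.0/14 (clear depth 14)
  add 190.142.144.0/20 -> H2 at depth 20
  del 0.0.0.0/0 (clear depth 0)
  Q 190.142.144.82: descend 10111110100011101001 ; hops seen [H2] ; pick H2
  add 190.142.156.0/24 -> H0 at depth 24
  Q 190.142.156.28: descend 101111101000111010011100 ; hops seen [H2,H0] ; pick H0
  add 128.0.0.0/2 -> H0 at depth 2
  add 190.0.0.0/8 -> H1 at depth 8
  Q 129.0.0.1: descend 100000010000 ; hops seen [H0,H2] ; pick H2
  add 129.15.205.101/32 -> H1 at depth 32
  Q 190.142.144.60: descend 10111110100011101001 ; hops seen [H0,H1,H2] ; pick H2
  Q 215.151.71.173: descend 1 ; hops seen [∅] ; pick no-route
  Q 156.207.71.193: descend 100 ; hops seen [H0] ; pick H0
  Q 17.166.238.26: descend ε ; hops seen [∅] ; pick no-route
  add 129.0.0.0/8 -> H0 at depth 8
  del 190.142.144.0/20 (clear depth 20)
  Q 129.0.0.251: descend 100000010000 ; hops seen [H0,H0,H2] ; pick H2
  Q 129.0.0.0: descend 100000010000 ; hops seen [H0,H0,H2] ; pick H2
  Q 190.0.0.31: descend 10111110 ; hops seen [H0,H1] ; pick H1

== LOOKUPS ==
["H1","H2","H0","H2","H2","no-route","H0","no-route","H2","H2","H1"]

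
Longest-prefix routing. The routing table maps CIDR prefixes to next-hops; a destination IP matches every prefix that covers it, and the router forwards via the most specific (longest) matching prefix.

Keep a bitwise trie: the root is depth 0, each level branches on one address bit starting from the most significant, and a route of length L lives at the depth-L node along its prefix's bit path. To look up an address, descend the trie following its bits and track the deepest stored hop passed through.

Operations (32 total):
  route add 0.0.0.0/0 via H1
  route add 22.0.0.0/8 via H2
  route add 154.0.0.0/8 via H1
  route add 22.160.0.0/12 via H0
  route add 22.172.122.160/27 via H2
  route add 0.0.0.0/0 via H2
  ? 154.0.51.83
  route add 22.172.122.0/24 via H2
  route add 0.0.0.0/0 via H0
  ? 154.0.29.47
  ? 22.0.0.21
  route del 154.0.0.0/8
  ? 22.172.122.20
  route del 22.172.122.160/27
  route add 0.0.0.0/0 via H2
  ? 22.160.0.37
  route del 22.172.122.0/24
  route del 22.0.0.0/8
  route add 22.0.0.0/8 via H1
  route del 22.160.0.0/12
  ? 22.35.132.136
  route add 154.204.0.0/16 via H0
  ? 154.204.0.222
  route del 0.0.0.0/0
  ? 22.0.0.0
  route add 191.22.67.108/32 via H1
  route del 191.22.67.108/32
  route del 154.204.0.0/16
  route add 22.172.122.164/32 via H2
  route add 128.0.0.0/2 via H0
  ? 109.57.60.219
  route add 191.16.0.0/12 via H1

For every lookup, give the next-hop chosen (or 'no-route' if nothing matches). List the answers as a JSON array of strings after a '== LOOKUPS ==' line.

Apply in order:
  add 0.0.0.0/0 -> H1 at depth 0
  add 22.0.0.0/8 -> H2 at depth 8
  add 154.0.0.0/8 -> H1 at depth 8
  add 22.160.0.0/12 -> H0 at depth 12
  add 22.172.122.160/27 -> H2 at depth 27
  add 0.0.0.0/0 -> H2 at depth 0
  ? 154.0.51.83  path d0:H2→d1:-→d2:-→d3:-→d4:-→d5:-→d6:-→d7:-→d8:H1  best=H1
  add 22.172.122.0/24 -> H2 at depth 24
  add 0.0.0.0/0 -> H0 at depth 0
  ? 154.0.29.47  path d0:H0→d1:-→d2:-→d3:-→d4:-→d5:-→d6:-→d7:-→d8:H1  best=H1
  ? 22.0.0.21  path d0:H0→d1:-→d2:-→d3:-→d4:-→d5:-→d6:-→d7:-→d8:H2  best=H2
  - 154.0.0.0/8 clear@8
  ? 22.172.122.20  path d0:H0→d1:-→d2:-→d3:-→d4:-→d5:-→d6:-→d7:-→d8:H2→d9:-→d10:-→d11:-→d12:H0→d13:-→d14:-→d15:-→d16:-→d17:-→d18:-→d19:-→d20:-→d21:-→d22:-→d23:-→d24:H2  best=H2
  - 22.172.122.160/27 clear@27
  add 0.0.0.0/0 -> H2 at depth 0
  ? 22.160.0.37  path d0:H2→d1:-→d2:-→d3:-→d4:-→d5:-→d6:-→d7:-→d8:H2→d9:-→d10:-→d11:-→d12:H0  best=H0
  - 22.172.122.0/24 clear@24
  - 22.0.0.0/8 clear@8
  add 22.0.0.0/8 -> H1 at depth 8
  - 22.160.0.0/12 clear@12
  ? 22.35.132.136  path d0:H2→d1:-→d2:-→d3:-→d4:-→d5:-→d6:-→d7:-→d8:H1  best=H1
  add 154.204.0.0/16 -> H0 at depth 16
  ? 154.204.0.222  path d0:H2→d1:-→d2:-→d3:-→d4:-→d5:-→d6:-→d7:-→d8:-→d9:-→d10:-→d11:-→d12:-→d13:-→d14:-→d15:-→d16:H0  best=H0
  - 0.0.0.0/0 clear@0
  ? 22.0.0.0  path d0:-→d1:-→d2:-→d3:-→d4:-→d5:-→d6:-→d7:-→d8:H1  best=H1
  add 191.22.67.108/32 -> H1 at depth 32
  - 191.22.67.108/32 clear@32
  - 154.204.0.0/16 clear@16
  add 22.172.122.164/32 -> H2 at depth 32
  add 128.0.0.0/2 -> H0 at depth 2
  ? 109.57.60.219  path d0:-→d1:-  best=no-route
  add 191.16.0.0/12 -> H1 at depth 12

== LOOKUPS ==
["H1","H1","H2","H2","H0","H1","H0","H1","no-route"]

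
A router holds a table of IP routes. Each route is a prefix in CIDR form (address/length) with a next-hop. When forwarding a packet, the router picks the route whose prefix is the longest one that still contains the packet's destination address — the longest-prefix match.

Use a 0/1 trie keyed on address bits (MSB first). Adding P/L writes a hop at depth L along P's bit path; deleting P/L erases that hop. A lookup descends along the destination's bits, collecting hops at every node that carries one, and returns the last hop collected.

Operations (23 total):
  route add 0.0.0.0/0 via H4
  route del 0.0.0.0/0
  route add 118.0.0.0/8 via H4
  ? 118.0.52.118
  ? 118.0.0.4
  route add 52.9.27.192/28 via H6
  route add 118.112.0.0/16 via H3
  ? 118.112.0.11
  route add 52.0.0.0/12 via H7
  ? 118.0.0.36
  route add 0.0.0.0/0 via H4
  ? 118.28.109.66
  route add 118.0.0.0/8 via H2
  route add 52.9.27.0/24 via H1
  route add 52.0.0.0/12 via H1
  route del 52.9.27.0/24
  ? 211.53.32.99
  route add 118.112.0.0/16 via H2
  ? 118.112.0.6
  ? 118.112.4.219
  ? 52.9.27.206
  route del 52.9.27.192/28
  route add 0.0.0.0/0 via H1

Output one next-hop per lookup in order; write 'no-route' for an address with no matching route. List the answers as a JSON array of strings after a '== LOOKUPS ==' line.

Process each operation:
  add 0.0.0.0/0 -> H4 at depth 0
  - 0.0.0.0/0 clear@0
  add 118.0.0.0/8 -> H4 at depth 8
  Q 118.0.52.118: descend 01110110 ; hops seen [H4] ; pick H4
  Q 118.0.0.4: descend 01110110 ; hops seen [H4] ; pick H4
  add 52.9.27.192/28 -> H6 at depth 28
  add 118.112.0.0/16 -> H3 at depth 16
  Q 118.112.0.11: descend 0111011001110000 ; hops seen [H4,H3] ; pick H3
  add 52.0.0.0/12 -> H7 at depth 12
  Q 118.0.0.36: descend 011101100 ; hops seen [H4] ; pick H4
  add 0.0.0.0/0 -> H4 at depth 0
  Q 118.28.109.66: descend 011101100 ; hops seen [H4,H4] ; pick H4
  add 118.0.0.0/8 -> H2 at depth 8
  add 52.9.27.0/24 -> H1 at depth 24
  add 52.0.0.0/12 -> H1 at depth 12
  - 52.9.27.0/24 clear@24
  Q 211.53.32.99: descend ε ; hops seen [H4] ; pick H4
  add 118.112.0.0/16 -> H2 at depth 16
  Q 118.112.0.6: descend 0111011001110000 ; hops seen [H4,H2,H2] ; pick H2
  Q 118.112.4.219: descend 0111011001110000 ; hops seen [H4,H2,H2] ; pick H2
  Q 52.9.27.206: descend 0011010000001001000110111100 ; hops seen [H4,H1,H6] ; pick H6
  - 52.9.27.192/28 clear@28
  add 0.0.0.0/0 -> H1 at depth 0

== LOOKUPS ==
["H4","H4","H3","H4","H4","H4","H2","H2","H6"]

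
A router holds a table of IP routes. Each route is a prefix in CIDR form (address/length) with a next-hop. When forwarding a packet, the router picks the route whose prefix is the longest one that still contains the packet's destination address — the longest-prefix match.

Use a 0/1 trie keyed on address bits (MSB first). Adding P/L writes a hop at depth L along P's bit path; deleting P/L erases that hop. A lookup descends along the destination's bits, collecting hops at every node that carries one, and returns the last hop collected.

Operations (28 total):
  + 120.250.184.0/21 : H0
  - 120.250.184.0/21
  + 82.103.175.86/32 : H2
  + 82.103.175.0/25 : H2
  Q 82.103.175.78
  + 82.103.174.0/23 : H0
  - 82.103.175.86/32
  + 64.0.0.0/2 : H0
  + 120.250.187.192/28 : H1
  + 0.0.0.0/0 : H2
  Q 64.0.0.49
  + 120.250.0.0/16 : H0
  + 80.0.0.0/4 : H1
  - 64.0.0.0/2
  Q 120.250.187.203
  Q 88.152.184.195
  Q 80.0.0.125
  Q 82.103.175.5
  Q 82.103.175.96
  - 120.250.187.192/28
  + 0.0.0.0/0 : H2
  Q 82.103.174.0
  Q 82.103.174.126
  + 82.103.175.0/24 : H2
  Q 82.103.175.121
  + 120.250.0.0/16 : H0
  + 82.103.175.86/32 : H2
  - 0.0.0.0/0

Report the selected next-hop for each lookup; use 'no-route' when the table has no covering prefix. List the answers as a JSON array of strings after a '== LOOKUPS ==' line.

Process each operation:
  add 120.250.184.0/21 -> H0 at depth 21
  - 120.250.184.0/21 clear@21
  add 82.103.175.86/32 -> H2 at depth 32
  add 82.103.175.0/25 -> H2 at depth 25
  ? 82.103.175.78  path d0:-→d1:-→d2:-→d3:-→d4:-→d5:-→d6:-→d7:-→d8:-→d9:-→d10:-→d11:-→d12:-→d13:-→d14:-→d15:-→d16:-→d17:-→d18:-→d19:-→d20:-→d21:-→d22:-→d23:-→d24:-→d25:H2→d26:-→d27:-  best=H2
  add 82.103.174.0/23 -> H0 at depth 23
  - 82.103.175.86/32 clear@32
  add 64.0.0.0/2 -> H0 at depth 2
  add 120.250.187.192/28 -> H1 at depth 28
  add 0.0.0.0/0 -> H2 at depth 0
  ? 64.0.0.49  path d0:H2→d1:-→d2:H0→d3:-  best=H0
  add 120.250.0.0/16 -> H0 at depth 16
  add 80.0.0.0/4 -> H1 at depth 4
  - 64.0.0.0/2 clear@2
  ? 120.250.187.203  path d0:H2→d1:-→d2:-→d3:-→d4:-→d5:-→d6:-→d7:-→d8:-→d9:-→d10:-→d11:-→d12:-→d13:-→d14:-→d15:-→d16:H0→d17:-→d18:-→d19:-→d20:-→d21:-→d22:-→d23:-→d24:-→d25:-→d26:-→d27:-→d28:H1  best=H1
  ? 88.152.184.195  path d0:H2→d1:-→d2:-→d3:-→d4:H1  best=H1
  ? 80.0.0.125  path d0:H2→d1:-→d2:-→d3:-→d4:H1→d5:-→d6:-  best=H1
  ? 82.103.175.5  path d0:H2→d1:-→d2:-→d3:-→d4:H1→d5:-→d6:-→d7:-→d8:-→d9:-→d10:-→d11:-→d12:-→d13:-→d14:-→d15:-→d16:-→d17:-→d18:-→d19:-→d20:-→d21:-→d22:-→d23:H0→d24:-→d25:H2  best=H2
  ? 82.103.175.96  path d0:H2→d1:-→d2:-→d3:-→d4:H1→d5:-→d6:-→d7:-→d8:-→d9:-→d10:-→d11:-→d12:-→d13:-→d14:-→d15:-→d16:-→d17:-→d18:-→d19:-→d20:-→d21:-→d22:-→d23:H0→d24:-→d25:H2→d26:-  best=H2
  - 120.250.187.192/28 clear@28
  add 0.0.0.0/0 -> H2 at depth 0
  ? 82.103.174.0  path d0:H2→d1:-→d2:-→d3:-→d4:H1→d5:-→d6:-→d7:-→d8:-→d9:-→d10:-→d11:-→d12:-→d13:-→d14:-→d15:-→d16:-→d17:-→d18:-→d19:-→d20:-→d21:-→d22:-→d23:H0  best=H0
  ? 82.103.174.126  path d0:H2→d1:-→d2:-→d3:-→d4:H1→d5:-→d6:-→d7:-→d8:-→d9:-→d10:-→d11:-→d12:-→d13:-→d14:-→d15:-→d16:-→d17:-→d18:-→d19:-→d20:-→d21:-→d22:-→d23:H0  best=H0
  add 82.103.175.0/24 -> H2 at depth 24
  ? 82.103.175.121  path d0:H2→d1:-→d2:-→d3:-→d4:H1→d5:-→d6:-→d7:-→d8:-→d9:-→d10:-→d11:-→d12:-→d13:-→d14:-→d15:-→d16:-→d17:-→d18:-→d19:-→d20:-→d21:-→d22:-→d23:H0→d24:H2→d25:H2→d26:-  best=H2
  add 120.250.0.0/16 -> H0 at depth 16
  add 82.103.175.86/32 -> H2 at depth 32
  - 0.0.0.0/0 clear@0

== LOOKUPS ==
["H2","H0","H1","H1","H1","H2","H2","H0","H0","H2"]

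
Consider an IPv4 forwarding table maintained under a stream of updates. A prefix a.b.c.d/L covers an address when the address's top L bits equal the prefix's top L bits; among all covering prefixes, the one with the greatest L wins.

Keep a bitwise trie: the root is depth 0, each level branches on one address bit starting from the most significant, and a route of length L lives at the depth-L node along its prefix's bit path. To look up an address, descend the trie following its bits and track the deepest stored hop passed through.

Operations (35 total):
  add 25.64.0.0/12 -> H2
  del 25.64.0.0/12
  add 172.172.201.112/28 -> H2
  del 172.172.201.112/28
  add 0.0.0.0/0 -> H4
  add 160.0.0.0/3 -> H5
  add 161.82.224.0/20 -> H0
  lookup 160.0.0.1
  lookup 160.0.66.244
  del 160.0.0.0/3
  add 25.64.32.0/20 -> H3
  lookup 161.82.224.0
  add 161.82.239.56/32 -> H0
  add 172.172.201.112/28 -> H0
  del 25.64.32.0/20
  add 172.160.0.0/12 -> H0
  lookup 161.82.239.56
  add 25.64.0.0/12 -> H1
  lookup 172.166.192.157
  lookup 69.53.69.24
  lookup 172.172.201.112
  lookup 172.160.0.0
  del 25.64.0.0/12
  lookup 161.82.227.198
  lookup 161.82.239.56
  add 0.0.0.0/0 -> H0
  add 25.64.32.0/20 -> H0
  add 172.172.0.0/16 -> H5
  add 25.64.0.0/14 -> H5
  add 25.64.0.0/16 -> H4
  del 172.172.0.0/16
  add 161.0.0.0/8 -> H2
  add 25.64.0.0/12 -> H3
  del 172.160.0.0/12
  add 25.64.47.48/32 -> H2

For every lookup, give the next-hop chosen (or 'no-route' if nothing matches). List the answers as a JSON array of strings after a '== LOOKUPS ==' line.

Process each operation:
  add 25.64.0.0/12 -> H2 at depth 12
  - 25.64.0.0/12 clear@12
  add 172.172.201.112/28 -> H2 at depth 28
  - 172.172.201.112/28 clear@28
  add 0.0.0.0/0 -> H4 at depth 0
  add 160.0.0.0/3 -> H5 at depth 3
  add 161.82.224.0/20 -> H0 at depth 20
  Q 160.0.0.1: descend 1010000 ; hops seen [H4,H5] ; pick H5
  Q 160.0.66.244: descend 1010000 ; hops seen [H4,H5] ; pick H5
  - 160.0.0.0/3 clear@3
  add 25.64.32.0/20 -> H3 at depth 20
  Q 161.82.224.0: descend 10100001010100101110 ; hops seen [H4,H0] ; pick H0
  add 161.82.239.56/32 -> H0 at depth 32
  add 172.172.201.112/28 -> H0 at depth 28
  - 25.64.32.0/20 clear@20
  add 172.160.0.0/12 -> H0 at depth 12
  Q 161.82.239.56: descend 10100001010100101110111100111000 ; hops seen [H4,H0,H0] ; pick H0
  add 25.64.0.0/12 -> H1 at depth 12
  Q 172.166.192.157: descend 101011001010 ; hops seen [H4,H0] ; pick H0
  Q 69.53.69.24: descend 0 ; hops seen [H4] ; pick H4
  Q 172.172.201.112: descend 1010110010101100110010010111 ; hops seen [H4,H0,H0] ; pick H0
  Q 172.160.0.0: descend 101011001010 ; hops seen [H4,H0] ; pick H0
  - 25.64.0.0/12 clear@12
  Q 161.82.227.198: descend 10100001010100101110 ; hops seen [H4,H0] ; pick H0
  Q 161.82.239.56: descend 10100001010100101110111100111000 ; hops seen [H4,H0,H0] ; pick H0
  add 0.0.0.0/0 -> H0 at depth 0
  add 25.64.32.0/20 -> H0 at depth 20
  add 172.172.0.0/16 -> H5 at depth 16
  add 25.64.0.0/14 -> H5 at depth 14
  add 25.64.0.0/16 -> H4 at depth 16
  - 172.172.0.0/16 clear@16
  add 161.0.0.0/8 -> H2 at depth 8
  add 25.64.0.0/12 -> H3 at depth 12
  - 172.160.0.0/12 clear@12
  add 25.64.47.48/32 -> H2 at depth 32

== LOOKUPS ==
["H5","H5","H0","H0","H0","H4","H0","H0","H0","H0"]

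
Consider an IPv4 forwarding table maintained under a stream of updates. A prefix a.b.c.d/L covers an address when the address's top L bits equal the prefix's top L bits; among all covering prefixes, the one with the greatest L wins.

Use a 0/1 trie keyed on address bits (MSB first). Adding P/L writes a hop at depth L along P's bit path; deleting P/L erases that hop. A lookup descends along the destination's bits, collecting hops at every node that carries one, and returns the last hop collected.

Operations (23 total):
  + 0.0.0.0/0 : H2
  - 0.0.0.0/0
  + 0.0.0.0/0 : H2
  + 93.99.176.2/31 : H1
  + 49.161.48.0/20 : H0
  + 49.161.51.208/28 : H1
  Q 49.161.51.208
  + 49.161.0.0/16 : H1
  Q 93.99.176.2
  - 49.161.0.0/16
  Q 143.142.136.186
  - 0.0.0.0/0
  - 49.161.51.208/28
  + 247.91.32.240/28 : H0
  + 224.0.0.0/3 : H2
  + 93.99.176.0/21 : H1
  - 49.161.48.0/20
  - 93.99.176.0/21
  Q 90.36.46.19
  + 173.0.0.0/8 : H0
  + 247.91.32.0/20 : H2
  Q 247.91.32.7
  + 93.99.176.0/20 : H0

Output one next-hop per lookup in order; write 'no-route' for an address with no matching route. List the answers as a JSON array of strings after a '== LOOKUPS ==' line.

Process each operation:
  add 0.0.0.0/0 -> H2 at depth 0
  - 0.0.0.0/0 clear@0
  add 0.0.0.0/0 -> H2 at depth 0
  add 93.99.176.2/31 -> H1 at depth 31
  add 49.161.48.0/20 -> H0 at depth 20
  add 49.161.51.208/28 -> H1 at depth 28
  lookup 49.161.51.208: bits 0011000110100001001100111101 walk d0:H2→d1:-→d2:-→d3:-→d4:-→d5:-→d6:-→d7:-→d8:-→d9:-→d10:-→d11:-→d12:-→d13:-→d14:-→d15:-→d16:-→d17:-→d18:-→d19:-→d20:H0→d21:-→d22:-→d23:-→d24:-→d25:-→d26:-→d27:-→d28:H1 -> H1
  add 49.161.0.0/16 -> H1 at depth 16
  lookup 93.99.176.2: bits 0101110101100011101100000000001 walk d0:H2→d1:-→d2:-→d3:-→d4:-→d5:-→d6:-→d7:-→d8:-→d9:-→d10:-→d11:-→d12:-→d13:-→d14:-→d15:-→d16:-→d17:-→d18:-→d19:-→d20:-→d21:-→d22:-→d23:-→d24:-→d25:-→d26:-→d27:-→d28:-→d29:-→d30:-→d31:H1 -> H1
  - 49.161.0.0/16 clear@16
  lookup 143.142.136.186: bits ε walk d0:H2 -> H2
  - 0.0.0.0/0 clear@0
  - 49.161.51.208/28 clear@28
  add 247.91.32.240/28 -> H0 at depth 28
  add 224.0.0.0/3 -> H2 at depth 3
  add 93.99.176.0/21 -> H1 at depth 21
  - 49.161.48.0/20 clear@20
  - 93.99.176.0/21 clear@21
  lookup 90.36.46.19: bits 01011 walk d0:-→d1:-→d2:-→d3:-→d4:-→d5:- -> no-route
  add 173.0.0.0/8 -> H0 at depth 8
  add 247.91.32.0/20 -> H2 at depth 20
  lookup 247.91.32.7: bits 111101110101101100100000 walk d0:-→d1:-→d2:-→d3:H2→d4:-→d5:-→d6:-→d7:-→d8:-→d9:-→d10:-→d11:-→d12:-→d13:-→d14:-→d15:-→d16:-→d17:-→d18:-→d19:-→d20:H2→d21:-→d22:-→d23:-→d24:- -> H2
  add 93.99.176.0/20 -> H0 at depth 20

== LOOKUPS ==
["H1","H1","H2","no-route","H2"]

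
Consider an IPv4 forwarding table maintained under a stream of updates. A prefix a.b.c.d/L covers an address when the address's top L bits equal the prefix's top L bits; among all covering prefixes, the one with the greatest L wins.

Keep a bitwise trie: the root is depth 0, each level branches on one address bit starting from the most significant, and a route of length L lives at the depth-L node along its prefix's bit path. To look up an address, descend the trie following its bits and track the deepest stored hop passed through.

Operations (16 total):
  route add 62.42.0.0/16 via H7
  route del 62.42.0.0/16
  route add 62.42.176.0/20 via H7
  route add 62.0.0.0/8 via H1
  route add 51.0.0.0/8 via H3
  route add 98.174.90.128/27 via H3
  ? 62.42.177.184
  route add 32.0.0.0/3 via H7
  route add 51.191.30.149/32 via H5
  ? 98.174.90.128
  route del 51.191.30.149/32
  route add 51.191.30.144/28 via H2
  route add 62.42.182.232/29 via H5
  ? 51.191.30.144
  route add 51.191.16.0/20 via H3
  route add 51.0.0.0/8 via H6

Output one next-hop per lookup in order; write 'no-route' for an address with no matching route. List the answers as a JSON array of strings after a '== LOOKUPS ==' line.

Process each operation:
  add 62.42.0.0/16 -> H7 at depth 16
  del 62.42.0.0/16 (clear depth 16)
  add 62.42.176.0/20 -> H7 at depth 20
  add 62.0.0.0/8 -> H1 at depth 8
  add 51.0.0.0/8 -> H3 at depth 8
  add 98.174.90.128/27 -> H3 at depth 27
  Q 62.42.177.184: descend 00111110001010101011 ; hops seen [H1,H7] ; pick H7
  add 32.0.0.0/3 -> H7 at depth 3
  add 51.191.30.149/32 -> H5 at depth 32
  Q 98.174.90.128: descend 011000101010111001011010100 ; hops seen [H3] ; pick H3
  del 51.191.30.149/32 (clear depth 32)
  add 51.191.30.144/28 -> H2 at depth 28
  add 62.42.182.232/29 -> H5 at depth 29
  Q 51.191.30.144: descend 00110011101111110001111010010 ; hops seen [H7,H3,H2] ; pick H2
  add 51.191.16.0/20 -> H3 at depth 20
  add 51.0.0.0/8 -> H6 at depth 8

== LOOKUPS ==
["H7","H3","H2"]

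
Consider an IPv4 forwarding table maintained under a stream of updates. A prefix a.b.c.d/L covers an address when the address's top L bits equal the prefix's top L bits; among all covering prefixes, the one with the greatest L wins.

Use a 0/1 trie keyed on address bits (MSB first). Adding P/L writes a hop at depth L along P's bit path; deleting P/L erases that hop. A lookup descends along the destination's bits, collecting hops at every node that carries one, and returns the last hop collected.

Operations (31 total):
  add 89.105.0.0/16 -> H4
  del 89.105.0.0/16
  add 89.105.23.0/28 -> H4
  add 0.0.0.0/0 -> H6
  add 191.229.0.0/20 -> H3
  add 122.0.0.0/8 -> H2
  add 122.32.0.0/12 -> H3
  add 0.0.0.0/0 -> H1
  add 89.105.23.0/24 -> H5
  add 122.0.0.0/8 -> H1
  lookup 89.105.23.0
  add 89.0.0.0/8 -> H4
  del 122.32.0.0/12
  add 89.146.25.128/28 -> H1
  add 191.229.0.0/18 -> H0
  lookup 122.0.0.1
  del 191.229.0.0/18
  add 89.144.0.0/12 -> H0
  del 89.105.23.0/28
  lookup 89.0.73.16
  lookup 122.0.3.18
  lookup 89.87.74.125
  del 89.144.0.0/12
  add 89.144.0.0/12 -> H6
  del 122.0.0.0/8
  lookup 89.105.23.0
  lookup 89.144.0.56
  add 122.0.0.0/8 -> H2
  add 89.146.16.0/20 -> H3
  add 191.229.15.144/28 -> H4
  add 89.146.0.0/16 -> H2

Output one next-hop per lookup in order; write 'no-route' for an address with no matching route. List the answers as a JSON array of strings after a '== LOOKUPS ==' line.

Apply in order:
  + 89.105.0.0/16 (H4) depth=16
  - 89.105.0.0/16 clear@16
  + 89.105.23.0/28 (H4) depth=28
  + 0.0.0.0/0 (H6) depth=0
  + 191.229.0.0/20 (H3) depth=20
  + 122.0.0.0/8 (H2) depth=8
  + 122.32.0.0/12 (H3) depth=12
  + 0.0.0.0/0 (H1) depth=0
  + 89.105.23.0/24 (H5) depth=24
  + 122.0.0.0/8 (H1) depth=8
  ? 89.105.23.0  path d0:H1→d1:-→d2:-→d3:-→d4:-→d5:-→d6:-→d7:-→d8:-→d9:-→d10:-→d11:-→d12:-→d13:-→d14:-→d15:-→d16:-→d17:-→d18:-→d19:-→d20:-→d21:-→d22:-→d23:-→d24:H5→d25:-→d26:-→d27:-→d28:H4  best=H4
  + 89.0.0.0/8 (H4) depth=8
  - 122.32.0.0/12 clear@12
  + 89.146.25.128/28 (H1) depth=28
  + 191.229.0.0/18 (H0) depth=18
  ? 122.0.0.1  path d0:H1→d1:-→d2:-→d3:-→d4:-→d5:-→d6:-→d7:-→d8:H1→d9:-→d10:-  best=H1
  - 191.229.0.0/18 clear@18
  + 89.144.0.0/12 (H0) depth=12
  - 89.105.23.0/28 clear@28
  ? 89.0.73.16  path d0:H1→d1:-→d2:-→d3:-→d4:-→d5:-→d6:-→d7:-→d8:H4→d9:-  best=H4
  ? 122.0.3.18  path d0:H1→d1:-→d2:-→d3:-→d4:-→d5:-→d6:-→d7:-→d8:H1→d9:-→d10:-  best=H1
  ? 89.87.74.125  path d0:H1→d1:-→d2:-→d3:-→d4:-→d5:-→d6:-→d7:-→d8:H4→d9:-→d10:-  best=H4
  - 89.144.0.0/12 clear@12
  + 89.144.0.0/12 (H6) depth=12
  - 122.0.0.0/8 clear@8
  ? 89.105.23.0  path d0:H1→d1:-→d2:-→d3:-→d4:-→d5:-→d6:-→d7:-→d8:H4→d9:-→d10:-→d11:-→d12:-→d13:-→d14:-→d15:-→d16:-→d17:-→d18:-→d19:-→d20:-→d21:-→d22:-→d23:-→d24:H5→d25:-→d26:-→d27:-→d28:-  best=H5
  ? 89.144.0.56  path d0:H1→d1:-→d2:-→d3:-→d4:-→d5:-→d6:-→d7:-→d8:H4→d9:-→d10:-→d11:-→d12:H6→d13:-→d14:-  best=H6
  + 122.0.0.0/8 (H2) depth=8
  + 89.146.16.0/20 (H3) depth=20
  + 191.229.15.144/28 (H4) depth=28
  + 89.146.0.0/16 (H2) depth=16

== LOOKUPS ==
["H4","H1","H4","H1","H4","H5","H6"]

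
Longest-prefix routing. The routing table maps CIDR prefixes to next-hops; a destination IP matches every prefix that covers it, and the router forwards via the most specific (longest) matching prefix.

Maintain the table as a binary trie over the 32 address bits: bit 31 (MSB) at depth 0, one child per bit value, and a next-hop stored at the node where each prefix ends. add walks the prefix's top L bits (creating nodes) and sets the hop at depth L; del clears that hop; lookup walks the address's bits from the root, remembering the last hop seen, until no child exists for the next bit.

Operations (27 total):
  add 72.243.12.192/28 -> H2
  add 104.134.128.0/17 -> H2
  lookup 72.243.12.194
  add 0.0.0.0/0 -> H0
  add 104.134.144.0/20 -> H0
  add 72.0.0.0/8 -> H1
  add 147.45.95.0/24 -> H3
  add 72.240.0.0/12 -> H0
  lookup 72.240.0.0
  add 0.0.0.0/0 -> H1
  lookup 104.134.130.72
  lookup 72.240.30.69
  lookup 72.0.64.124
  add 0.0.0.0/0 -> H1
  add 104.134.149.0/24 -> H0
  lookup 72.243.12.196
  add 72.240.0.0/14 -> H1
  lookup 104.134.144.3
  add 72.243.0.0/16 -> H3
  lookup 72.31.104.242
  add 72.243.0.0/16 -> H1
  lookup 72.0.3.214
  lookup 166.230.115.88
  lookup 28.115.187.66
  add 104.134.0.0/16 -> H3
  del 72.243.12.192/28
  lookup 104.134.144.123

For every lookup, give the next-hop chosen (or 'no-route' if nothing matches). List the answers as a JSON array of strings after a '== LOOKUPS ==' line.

Process each operation:
  add 72.243.12.192/28 -> H2 at depth 28
  add 104.134.128.0/17 -> H2 at depth 17
  ? 72.243.12.194  path d0:-→d1:-→d2:-→d3:-→d4:-→d5:-→d6:-→d7:-→d8:-→d9:-→d10:-→d11:-→d12:-→d13:-→d14:-→d15:-→d16:-→d17:-→d18:-→d19:-→d20:-→d21:-→d22:-→d23:-→d24:-→d25:-→d26:-→d27:-→d28:H2  best=H2
  add 0.0.0.0/0 -> H0 at depth 0
  add 104.134.144.0/20 -> H0 at depth 20
  add 72.0.0.0/8 -> H1 at depth 8
  add 147.45.95.0/24 -> H3 at depth 24
  add 72.240.0.0/12 -> H0 at depth 12
  ? 72.240.0.0  path d0:H0→d1:-→d2:-→d3:-→d4:-→d5:-→d6:-→d7:-→d8:H1→d9:-→d10:-→d11:-→d12:H0→d13:-→d14:-  best=H0
  add 0.0.0.0/0 -> H1 at depth 0
  ? 104.134.130.72  path d0:H1→d1:-→d2:-→d3:-→d4:-→d5:-→d6:-→d7:-→d8:-→d9:-→d10:-→d11:-→d12:-→d13:-→d14:-→d15:-→d16:-→d17:H2→d18:-→d19:-  best=H2
  ? 72.240.30.69  path d0:H1→d1:-→d2:-→d3:-→d4:-→d5:-→d6:-→d7:-→d8:H1→d9:-→d10:-→d11:-→d12:H0→d13:-→d14:-  best=H0
  ? 72.0.64.124  path d0:H1→d1:-→d2:-→d3:-→d4:-→d5:-→d6:-→d7:-→d8:H1  best=H1
  add 0.0.0.0/0 -> H1 at depth 0
  add 104.134.149.0/24 -> H0 at depth 24
  ? 72.243.12.196  path d0:H1→d1:-→d2:-→d3:-→d4:-→d5:-→d6:-→d7:-→d8:H1→d9:-→d10:-→d11:-→d12:H0→d13:-→d14:-→d15:-→d16:-→d17:-→d18:-→d19:-→d20:-→d21:-→d22:-→d23:-→d24:-→d25:-→d26:-→d27:-→d28:H2  best=H2
  add 72.240.0.0/14 -> H1 at depth 14
  ? 104.134.144.3  path d0:H1→d1:-→d2:-→d3:-→d4:-→d5:-→d6:-→d7:-→d8:-→d9:-→d10:-→d11:-→d12:-→d13:-→d14:-→d15:-→d16:-→d17:H2→d18:-→d19:-→d20:H0→d21:-  best=H0
  add 72.243.0.0/16 -> H3 at depth 16
  ? 72.31.104.242  path d0:H1→d1:-→d2:-→d3:-→d4:-→d5:-→d6:-→d7:-→d8:H1  best=H1
  add 72.243.0.0/16 -> H1 at depth 16
  ? 72.0.3.214  path d0:H1→d1:-→d2:-→d3:-→d4:-→d5:-→d6:-→d7:-→d8:H1  best=H1
  ? 166.230.115.88  path d0:H1→d1:-→d2:-  best=H1
  ? 28.115.187.66  path d0:H1→d1:-  best=H1
  add 104.134.0.0/16 -> H3 at depth 16
  del 72.243.12.192/28 (clear depth 28)
  ? 104.134.144.123  path d0:H1→d1:-→d2:-→d3:-→d4:-→d5:-→d6:-→d7:-→d8:-→d9:-→d10:-→d11:-→d12:-→d13:-→d14:-→d15:-→d16:H3→d17:H2→d18:-→d19:-→d20:H0→d21:-  best=H0

== LOOKUPS ==
["H2","H0","H2","H0","H1","H2","H0","H1","H1","H1","H1","H0"]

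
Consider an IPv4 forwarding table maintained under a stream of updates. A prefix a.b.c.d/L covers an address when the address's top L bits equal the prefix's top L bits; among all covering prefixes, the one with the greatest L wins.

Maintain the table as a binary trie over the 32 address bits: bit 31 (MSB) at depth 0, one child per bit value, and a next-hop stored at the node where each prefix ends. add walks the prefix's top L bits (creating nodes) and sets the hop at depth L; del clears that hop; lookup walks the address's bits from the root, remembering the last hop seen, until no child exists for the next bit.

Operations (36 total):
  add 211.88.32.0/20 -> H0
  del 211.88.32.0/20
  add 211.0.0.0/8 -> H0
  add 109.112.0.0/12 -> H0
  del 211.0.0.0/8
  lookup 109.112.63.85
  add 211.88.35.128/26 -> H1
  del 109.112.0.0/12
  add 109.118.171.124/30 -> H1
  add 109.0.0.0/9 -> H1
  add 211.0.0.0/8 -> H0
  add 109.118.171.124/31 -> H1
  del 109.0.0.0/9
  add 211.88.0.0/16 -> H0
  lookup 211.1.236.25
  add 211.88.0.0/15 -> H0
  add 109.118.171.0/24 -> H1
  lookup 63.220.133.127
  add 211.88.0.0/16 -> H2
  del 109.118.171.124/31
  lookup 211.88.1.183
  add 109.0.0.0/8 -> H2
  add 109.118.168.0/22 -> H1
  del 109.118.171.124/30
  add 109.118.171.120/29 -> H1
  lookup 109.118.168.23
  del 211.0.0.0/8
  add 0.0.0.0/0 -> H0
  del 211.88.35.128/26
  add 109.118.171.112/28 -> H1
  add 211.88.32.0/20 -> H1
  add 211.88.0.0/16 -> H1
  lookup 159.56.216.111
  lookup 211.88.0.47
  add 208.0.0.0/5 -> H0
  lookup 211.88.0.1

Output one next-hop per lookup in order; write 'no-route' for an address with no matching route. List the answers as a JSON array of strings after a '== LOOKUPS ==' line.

Process each operation:
  add 211.88.32.0/20 -> H0 at depth 20
  - 211.88.32.0/20 clear@20
  add 211.0.0.0/8 -> H0 at depth 8
  add 109.112.0.0/12 -> H0 at depth 12
  - 211.0.0.0/8 clear@8
  lookup 109.112.63.85: bits 011011010111 walk d0:-→d1:-→d2:-→d3:-→d4:-→d5:-→d6:-→d7:-→d8:-→d9:-→d10:-→d11:-→d12:H0 -> H0
  add 211.88.35.128/26 -> H1 at depth 26
  - 109.112.0.0/12 clear@12
  add 109.118.171.124/30 -> H1 at depth 30
  add 109.0.0.0/9 -> H1 at depth 9
  add 211.0.0.0/8 -> H0 at depth 8
  add 109.118.171.124/31 -> H1 at depth 31
  - 109.0.0.0/9 clear@9
  add 211.88.0.0/16 -> H0 at depth 16
  lookup 211.1.236.25: bits 110100110 walk d0:-→d1:-→d2:-→d3:-→d4:-→d5:-→d6:-→d7:-→d8:H0→d9:- -> H0
  add 211.88.0.0/15 -> H0 at depth 15
  add 109.118.171.0/24 -> H1 at depth 24
  lookup 63.220.133.127: bits 0 walk d0:-→d1:- -> no-route
  add 211.88.0.0/16 -> H2 at depth 16
  - 109.118.171.124/31 clear@31
  lookup 211.88.1.183: bits 110100110101100000 walk d0:-→d1:-→d2:-→d3:-→d4:-→d5:-→d6:-→d7:-→d8:H0→d9:-→d10:-→d11:-→d12:-→d13:-→d14:-→d15:H0→d16:H2→d17:-→d18:- -> H2
  add 109.0.0.0/8 -> H2 at depth 8
  add 109.118.168.0/22 -> H1 at depth 22
  - 109.118.171.124/30 clear@30
  add 109.118.171.120/29 -> H1 at depth 29
  lookup 109.118.168.23: bits 0110110101110110101010 walk d0:-→d1:-→d2:-→d3:-→d4:-→d5:-→d6:-→d7:-→d8:H2→d9:-→d10:-→d11:-→d12:-→d13:-→d14:-→d15:-→d16:-→d17:-→d18:-→d19:-→d20:-→d21:-→d22:H1 -> H1
  - 211.0.0.0/8 clear@8
  add 0.0.0.0/0 -> H0 at depth 0
  - 211.88.35.128/26 clear@26
  add 109.118.171.112/28 -> H1 at depth 28
  add 211.88.32.0/20 -> H1 at depth 20
  add 211.88.0.0/16 -> H1 at depth 16
  lookup 159.56.216.111: bits 1 walk d0:H0→d1:- -> H0
  lookup 211.88.0.47: bits 110100110101100000 walk d0:H0→d1:-→d2:-→d3:-→d4:-→d5:-→d6:-→d7:-→d8:-→d9:-→d10:-→d11:-→d12:-→d13:-→d14:-→d15:H0→d16:H1→d17:-→d18:- -> H1
  add 208.0.0.0/5 -> H0 at depth 5
  lookup 211.88.0.1: bits 110100110101100000 walk d0:H0→d1:-→d2:-→d3:-→d4:-→d5:H0→d6:-→d7:-→d8:-→d9:-→d10:-→d11:-→d12:-→d13:-→d14:-→d15:H0→d16:H1→d17:-→d18:- -> H1

== LOOKUPS ==
["H0","H0","no-route","H2","H1","H0","H1","H1"]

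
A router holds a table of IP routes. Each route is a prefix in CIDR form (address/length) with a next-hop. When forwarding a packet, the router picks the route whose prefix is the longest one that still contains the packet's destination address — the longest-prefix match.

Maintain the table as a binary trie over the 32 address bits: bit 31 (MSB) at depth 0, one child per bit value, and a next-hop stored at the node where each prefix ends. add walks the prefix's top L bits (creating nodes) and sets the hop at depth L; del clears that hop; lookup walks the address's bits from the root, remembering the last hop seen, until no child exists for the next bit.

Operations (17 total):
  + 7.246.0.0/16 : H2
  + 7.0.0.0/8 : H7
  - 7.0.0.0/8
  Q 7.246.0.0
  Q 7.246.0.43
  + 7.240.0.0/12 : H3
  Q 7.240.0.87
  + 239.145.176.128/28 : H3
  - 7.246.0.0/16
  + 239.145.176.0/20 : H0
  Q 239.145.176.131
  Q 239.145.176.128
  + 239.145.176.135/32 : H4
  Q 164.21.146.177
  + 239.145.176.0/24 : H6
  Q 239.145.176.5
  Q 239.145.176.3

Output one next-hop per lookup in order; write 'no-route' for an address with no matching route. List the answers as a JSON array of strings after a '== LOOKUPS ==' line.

Apply in order:
  + 7.246.0.0/16 (H2) depth=16
  + 7.0.0.0/8 (H7) depth=8
  del 7.0.0.0/8 (clear depth 8)
  ? 7.246.0.0  path d0:-→d1:-→d2:-→d3:-→d4:-→d5:-→d6:-→d7:-→d8:-→d9:-→d10:-→d11:-→d12:-→d13:-→d14:-→d15:-→d16:H2  best=H2
  ? 7.246.0.43  path d0:-→d1:-→d2:-→d3:-→d4:-→d5:-→d6:-→d7:-→d8:-→d9:-→d10:-→d11:-→d12:-→d13:-→d14:-→d15:-→d16:H2  best=H2
  + 7.240.0.0/12 (H3) depth=12
  ? 7.240.0.87  path d0:-→d1:-→d2:-→d3:-→d4:-→d5:-→d6:-→d7:-→d8:-→d9:-→d10:-→d11:-→d12:H3→d13:-  best=H3
  + 239.145.176.128/28 (H3) depth=28
  del 7.246.0.0/16 (clear depth 16)
  + 239.145.176.0/20 (H0) depth=20
  ? 239.145.176.131  path d0:-→d1:-→d2:-→d3:-→d4:-→d5:-→d6:-→d7:-→d8:-→d9:-→d10:-→d11:-→d12:-→d13:-→d14:-→d15:-→d16:-→d17:-→d18:-→d19:-→d20:H0→d21:-→d22:-→d23:-→d24:-→d25:-→d26:-→d27:-→d28:H3  best=H3
  ? 239.145.176.128  path d0:-→d1:-→d2:-→d3:-→d4:-→d5:-→d6:-→d7:-→d8:-→d9:-→d10:-→d11:-→d12:-→d13:-→d14:-→d15:-→d16:-→d17:-→d18:-→d19:-→d20:H0→d21:-→d22:-→d23:-→d24:-→d25:-→d26:-→d27:-→d28:H3  best=H3
  + 239.145.176.135/32 (H4) depth=32
  ? 164.21.146.177  path d0:-→d1:-  best=no-route
  + 239.145.176.0/24 (H6) depth=24
  ? 239.145.176.5  path d0:-→d1:-→d2:-→d3:-→d4:-→d5:-→d6:-→d7:-→d8:-→d9:-→d10:-→d11:-→d12:-→d13:-→d14:-→d15:-→d16:-→d17:-→d18:-→d19:-→d20:H0→d21:-→d22:-→d23:-→d24:H6  best=H6
  ? 239.145.176.3  path d0:-→d1:-→d2:-→d3:-→d4:-→d5:-→d6:-→d7:-→d8:-→d9:-→d10:-→d11:-→d12:-→d13:-→d14:-→d15:-→d16:-→d17:-→d18:-→d19:-→d20:H0→d21:-→d22:-→d23:-→d24:H6  best=H6

== LOOKUPS ==
["H2","H2","H3","H3","H3","no-route","H6","H6"]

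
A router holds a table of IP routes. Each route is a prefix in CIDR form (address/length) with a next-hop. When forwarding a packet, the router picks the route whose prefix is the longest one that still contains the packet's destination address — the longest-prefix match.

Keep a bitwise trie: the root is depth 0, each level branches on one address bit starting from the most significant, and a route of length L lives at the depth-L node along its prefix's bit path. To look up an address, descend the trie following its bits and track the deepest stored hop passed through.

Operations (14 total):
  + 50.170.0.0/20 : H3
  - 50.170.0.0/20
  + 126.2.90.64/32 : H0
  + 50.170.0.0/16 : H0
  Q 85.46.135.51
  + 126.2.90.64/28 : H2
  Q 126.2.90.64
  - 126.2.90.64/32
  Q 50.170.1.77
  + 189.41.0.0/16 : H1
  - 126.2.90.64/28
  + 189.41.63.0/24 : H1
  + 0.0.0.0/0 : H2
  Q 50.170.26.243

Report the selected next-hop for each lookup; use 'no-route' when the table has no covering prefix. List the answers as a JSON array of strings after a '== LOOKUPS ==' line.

Trace:
  add 50.170.0.0/20 -> H3 at depth 20
  del 50.170.0.0/20 (clear depth 20)
  add 126.2.90.64/32 -> H0 at depth 32
  add 50.170.0.0/16 -> H0 at depth 16
  lookup 85.46.135.51: bits 01 walk d0:-→d1:-→d2:- -> no-route
  add 126.2.90.64/28 -> H2 at depth 28
  lookup 126.2.90.64: bits 01111110000000100101101001000000 walk d0:-→d1:-→d2:-→d3:-→d4:-→d5:-→d6:-→d7:-→d8:-→d9:-→d10:-→d11:-→d12:-→d13:-→d14:-→d15:-→d16:-→d17:-→d18:-→d19:-→d20:-→d21:-→d22:-→d23:-→d24:-→d25:-→d26:-→d27:-→d28:H2→d29:-→d30:-→d31:-→d32:H0 -> H0
  del 126.2.90.64/32 (clear depth 32)
  lookup 50.170.1.77: bits 00110010101010100000 walk d0:-→d1:-→d2:-→d3:-→d4:-→d5:-→d6:-→d7:-→d8:-→d9:-→d10:-→d11:-→d12:-→d13:-→d14:-→d15:-→d16:H0→d17:-→d18:-→d19:-→d20:- -> H0
  add 189.41.0.0/16 -> H1 at depth 16
  del 126.2.90.64/28 (clear depth 28)
  add 189.41.63.0/24 -> H1 at depth 24
  add 0.0.0.0/0 -> H2 at depth 0
  lookup 50.170.26.243: bits 0011001010101010000 walk d0:H2→d1:-→d2:-→d3:-→d4:-→d5:-→d6:-→d7:-→d8:-→d9:-→d10:-→d11:-→d12:-→d13:-→d14:-→d15:-→d16:H0→d17:-→d18:-→d19:- -> H0

== LOOKUPS ==
["no-route","H0","H0","H0"]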